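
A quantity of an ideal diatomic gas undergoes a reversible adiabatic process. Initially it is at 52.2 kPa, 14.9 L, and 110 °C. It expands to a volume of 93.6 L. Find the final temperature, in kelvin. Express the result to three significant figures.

T₂ ≈ 184 K

Adiabatic: T₁V₁^(γ−1) = T₂V₂^(γ−1) ⇒ T₂ = T₁ (V₁/V₂)^(γ−1).
γ = 7/5 for a diatomic ideal gas.
T₁ = 110 °C = 383.1 K.
T₂ = 383.1 × (14.9/93.6)^(2/5) = 183.7 K.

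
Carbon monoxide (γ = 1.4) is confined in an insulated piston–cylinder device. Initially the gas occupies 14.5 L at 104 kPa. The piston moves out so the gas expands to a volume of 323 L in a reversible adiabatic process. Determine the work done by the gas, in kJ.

P₂ = P₁(V₁/V₂)^γ = 104×(14.5/323)^(1.4) = 1.349 kPa.
For a reversible adiabat, W_by_gas = (P₁V₁ − P₂V₂)/(γ−1).
W_by = (104000×0.0145 − 1349×0.323) / (0.4) = 2681 J.

W ≈ 2.68 kJ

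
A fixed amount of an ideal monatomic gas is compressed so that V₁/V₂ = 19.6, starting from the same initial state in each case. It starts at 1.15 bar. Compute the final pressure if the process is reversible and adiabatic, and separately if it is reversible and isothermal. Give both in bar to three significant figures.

adiabatic: 164 bar; isothermal: 22.5 bar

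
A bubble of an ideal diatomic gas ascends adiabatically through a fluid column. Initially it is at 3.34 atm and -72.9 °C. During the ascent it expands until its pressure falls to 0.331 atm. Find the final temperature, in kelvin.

Along an adiabat T P^((1−γ)/γ) is constant, so T₂ = T₁ (P₂/P₁)^((γ−1)/γ).
For a diatomic ideal gas γ = 7/5, so (γ−1)/γ = 2/7.
T₁ = -72.9 °C = 200.2 K.
T₂ = 200.2 × (0.331/3.34)^(2/7) = 103.5 K.

T₂ ≈ 103 K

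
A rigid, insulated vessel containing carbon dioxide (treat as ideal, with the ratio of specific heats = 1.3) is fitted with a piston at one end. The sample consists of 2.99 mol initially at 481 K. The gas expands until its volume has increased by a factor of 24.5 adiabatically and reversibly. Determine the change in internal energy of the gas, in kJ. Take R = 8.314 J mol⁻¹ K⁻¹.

ΔU ≈ -24.6 kJ

For a reversible adiabat TV^(γ−1) is constant, so T₂ = T₁ (V₁/V₂)^(γ−1).
T₂ = 481 × (1/24.5)^(0.3) = 184.2 K.
Q = 0, so ΔU = W_on_gas = nCᵥΔT with Cᵥ = R/(γ−1) = 27.71 J/(mol·K).
ΔU = 2.99 × 27.71 × (184.2 − 481) = -24590 J.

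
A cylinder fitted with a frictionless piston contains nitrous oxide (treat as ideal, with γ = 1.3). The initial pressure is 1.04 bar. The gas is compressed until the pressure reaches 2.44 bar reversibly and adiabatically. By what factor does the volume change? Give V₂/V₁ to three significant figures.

V₂/V₁ ≈ 0.519

From PV^γ = const, V₂/V₁ = (P₁/P₂)^(1/γ).
V₂/V₁ = (1.04/2.44)^(0.769) = 0.5189.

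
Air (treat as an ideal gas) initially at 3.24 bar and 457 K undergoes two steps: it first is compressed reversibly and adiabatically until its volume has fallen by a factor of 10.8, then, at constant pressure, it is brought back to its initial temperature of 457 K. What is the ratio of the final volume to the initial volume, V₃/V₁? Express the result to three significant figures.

V₃/V₁ ≈ 0.0357

For a diatomic ideal gas γ = 7/5.
Adiabatic step: V₂/V₁ = 0.09259; T₂ = T₁·10.8^(2/5) = 1184 K.
Isobaric step: V₃/V₂ = T₃/T₂ = 457/1184.
V₃/V₁ = (V₂/V₁)(V₃/V₂) = 0.09259 × (457/1184) = 0.03574.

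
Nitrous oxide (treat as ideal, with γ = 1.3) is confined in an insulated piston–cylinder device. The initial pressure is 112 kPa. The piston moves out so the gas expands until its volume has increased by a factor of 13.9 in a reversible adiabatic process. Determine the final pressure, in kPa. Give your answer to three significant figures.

P₂ ≈ 3.66 kPa

Adiabatic: P₁V₁^γ = P₂V₂^γ ⇒ P₂ = P₁ (V₁/V₂)^γ.
P₂ = 112 × (1/13.9)^(1.3) = 3.658 kPa.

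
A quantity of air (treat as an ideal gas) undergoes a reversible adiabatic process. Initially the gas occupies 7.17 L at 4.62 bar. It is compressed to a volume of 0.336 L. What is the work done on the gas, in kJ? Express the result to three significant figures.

γ = 7/5 for a diatomic ideal gas.
P₂ = P₁(V₁/V₂)^γ = 4.62×(7.17/0.336)^(7/5) = 335.3 bar.
For a reversible adiabat, W_by_gas = (P₁V₁ − P₂V₂)/(γ−1).
W_by = (462000×0.00717 − 3.353×10^7×0.000336) / (2/5) = -19890 J.
W_on_gas = −W_by = 19890 J.

W ≈ 19.9 kJ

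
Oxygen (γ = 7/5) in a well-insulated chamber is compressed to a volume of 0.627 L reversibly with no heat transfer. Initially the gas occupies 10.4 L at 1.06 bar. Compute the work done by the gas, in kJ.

P₂ = P₁(V₁/V₂)^γ = 1.06×(10.4/0.627)^(7/5) = 54.07 bar.
For a reversible adiabat, W_by_gas = (P₁V₁ − P₂V₂)/(γ−1).
W_by = (106000×0.0104 − 5.407×10^6×0.000627) / (2/5) = -5720 J.

W ≈ -5.72 kJ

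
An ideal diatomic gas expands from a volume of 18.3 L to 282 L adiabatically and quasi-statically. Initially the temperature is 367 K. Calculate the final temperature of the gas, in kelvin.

T₂ ≈ 123 K

For a reversible adiabat TV^(γ−1) is constant, so T₂ = T₁ (V₁/V₂)^(γ−1).
For a diatomic ideal gas γ = 7/5, so γ−1 = 2/5.
T₂ = 367 × (18.3/282)^(2/5) = 122.9 K.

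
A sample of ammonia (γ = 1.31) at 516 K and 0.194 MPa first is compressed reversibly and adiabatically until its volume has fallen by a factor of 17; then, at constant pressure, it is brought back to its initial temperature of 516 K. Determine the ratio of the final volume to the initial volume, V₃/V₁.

V₃/V₁ ≈ 0.0244

Adiabatic step: V₂/V₁ = 0.05882; T₂ = T₁·17^(0.31) = 1242 K.
Isobaric step: V₃/V₂ = T₃/T₂ = 516/1242.
V₃/V₁ = (V₂/V₁)(V₃/V₂) = 0.05882 × (516/1242) = 0.02444.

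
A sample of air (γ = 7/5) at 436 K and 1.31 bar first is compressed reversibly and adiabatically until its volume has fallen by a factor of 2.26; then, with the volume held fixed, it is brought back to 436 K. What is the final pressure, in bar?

P₃ ≈ 2.96 bar

Adiabatic step (PV^γ = const): P₂ = 1.31×2.26^(7/5) = 4.102 bar; T₂ = 436×2.26^(2/5) = 604.1 K.
Isochoric: P₃ = P₂(T₃/T₂) = 4.102 × (436/604.1) = 2.961 bar.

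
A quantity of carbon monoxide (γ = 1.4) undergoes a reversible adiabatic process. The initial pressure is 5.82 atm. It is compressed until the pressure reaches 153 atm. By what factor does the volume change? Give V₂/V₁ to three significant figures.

V₂/V₁ ≈ 0.0968

From PV^γ = const, V₂/V₁ = (P₁/P₂)^(1/γ).
V₂/V₁ = (5.82/153)^(0.714) = 0.0968.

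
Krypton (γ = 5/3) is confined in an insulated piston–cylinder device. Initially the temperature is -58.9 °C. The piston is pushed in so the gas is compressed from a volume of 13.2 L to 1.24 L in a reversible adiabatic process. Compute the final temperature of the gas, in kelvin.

For a reversible adiabat TV^(γ−1) is constant, so T₂ = T₁ (V₁/V₂)^(γ−1).
T₁ = -58.9 °C = 214.2 K.
T₂ = 214.2 × (13.2/1.24)^(2/3) = 1037 K.

T₂ ≈ 1040 K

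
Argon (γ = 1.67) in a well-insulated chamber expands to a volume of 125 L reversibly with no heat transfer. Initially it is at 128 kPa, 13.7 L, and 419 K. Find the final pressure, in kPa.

Since PV^γ is constant along a reversible adiabat, P₂ = P₁ (V₁/V₂)^γ.
P₂ = 128 × (13.7/125)^(1.67) = 3.189 kPa.

P₂ ≈ 3.19 kPa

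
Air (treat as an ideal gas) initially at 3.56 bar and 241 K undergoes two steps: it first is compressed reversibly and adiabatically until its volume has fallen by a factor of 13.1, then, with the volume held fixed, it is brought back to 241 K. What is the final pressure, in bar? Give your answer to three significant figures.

P₃ ≈ 46.6 bar

For a diatomic ideal gas γ = 7/5.
Adiabatic step (PV^γ = const): P₂ = 3.56×13.1^(7/5) = 130.5 bar; T₂ = 241×13.1^(2/5) = 674.4 K.
Isochoric: P₃ = P₂(T₃/T₂) = 130.5 × (241/674.4) = 46.64 bar.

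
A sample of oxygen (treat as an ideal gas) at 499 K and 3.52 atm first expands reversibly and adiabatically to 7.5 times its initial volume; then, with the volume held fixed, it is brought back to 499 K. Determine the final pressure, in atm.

P₃ ≈ 0.469 atm

For a diatomic ideal gas γ = 7/5.
Adiabatic step (PV^γ = const): P₂ = 3.52×(1/7.5)^(7/5) = 0.2096 atm; T₂ = 499×(1/7.5)^(2/5) = 222.9 K.
Isochoric: P₃ = P₂(T₃/T₂) = 0.2096 × (499/222.9) = 0.4693 atm.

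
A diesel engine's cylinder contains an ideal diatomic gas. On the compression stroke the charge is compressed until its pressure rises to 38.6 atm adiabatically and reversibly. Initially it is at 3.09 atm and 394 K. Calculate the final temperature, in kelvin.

T₂ ≈ 811 K

Along an adiabat T P^((1−γ)/γ) is constant, so T₂ = T₁ (P₂/P₁)^((γ−1)/γ).
For a diatomic ideal gas γ = 7/5, so (γ−1)/γ = 2/7.
T₂ = 394 × (38.6/3.09)^(2/7) = 810.6 K.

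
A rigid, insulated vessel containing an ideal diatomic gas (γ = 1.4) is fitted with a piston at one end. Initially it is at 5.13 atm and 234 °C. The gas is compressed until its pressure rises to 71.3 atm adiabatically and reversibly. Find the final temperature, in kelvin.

Along an adiabat T P^((1−γ)/γ) is constant, so T₂ = T₁ (P₂/P₁)^((γ−1)/γ).
T₁ = 234 °C = 507.1 K.
T₂ = 507.1 × (71.3/5.13)^(0.286) = 1076 K.

T₂ ≈ 1080 K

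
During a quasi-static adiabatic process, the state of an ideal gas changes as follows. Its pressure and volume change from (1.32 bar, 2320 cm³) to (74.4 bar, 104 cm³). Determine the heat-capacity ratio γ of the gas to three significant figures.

γ ≈ 1.30

PV^γ = const ⇒ γ = ln(P₂/P₁) / ln(V₁/V₂).
γ = ln(74.4/1.32) / ln(2320/104) = 1.299.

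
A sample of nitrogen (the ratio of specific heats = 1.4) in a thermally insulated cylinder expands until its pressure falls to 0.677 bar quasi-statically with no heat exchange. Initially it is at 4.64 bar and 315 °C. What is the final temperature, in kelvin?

Along an adiabat T P^((1−γ)/γ) is constant, so T₂ = T₁ (P₂/P₁)^((γ−1)/γ).
T₁ = 315 °C = 588.1 K.
T₂ = 588.1 × (0.677/4.64)^(0.286) = 339.4 K.

T₂ ≈ 339 K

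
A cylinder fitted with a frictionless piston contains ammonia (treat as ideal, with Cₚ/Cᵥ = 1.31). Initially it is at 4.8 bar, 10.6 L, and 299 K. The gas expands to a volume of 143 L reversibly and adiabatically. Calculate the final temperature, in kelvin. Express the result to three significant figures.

T₂ ≈ 133 K

For a reversible adiabat TV^(γ−1) is constant, so T₂ = T₁ (V₁/V₂)^(γ−1).
T₂ = 299 × (10.6/143)^(0.31) = 133.5 K.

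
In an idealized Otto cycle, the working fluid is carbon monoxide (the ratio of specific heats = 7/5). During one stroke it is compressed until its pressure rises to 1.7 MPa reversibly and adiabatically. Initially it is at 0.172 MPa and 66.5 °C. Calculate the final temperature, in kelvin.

Adiabatic: T₂/T₁ = (P₂/P₁)^((γ−1)/γ).
T₁ = 66.5 °C = 339.6 K.
T₂ = 339.6 × (1.7/0.172)^(2/7) = 653.6 K.

T₂ ≈ 654 K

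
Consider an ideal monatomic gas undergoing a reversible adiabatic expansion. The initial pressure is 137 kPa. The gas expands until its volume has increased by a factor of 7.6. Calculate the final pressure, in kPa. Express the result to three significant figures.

Adiabatic: P₁V₁^γ = P₂V₂^γ ⇒ P₂ = P₁ (V₁/V₂)^γ.
For a monatomic ideal gas γ = 5/3.
P₂ = 137 × (1/7.6)^(5/3) = 4.663 kPa.

P₂ ≈ 4.66 kPa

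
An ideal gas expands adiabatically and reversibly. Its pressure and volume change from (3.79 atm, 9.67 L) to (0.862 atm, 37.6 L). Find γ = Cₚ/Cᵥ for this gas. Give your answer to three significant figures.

PV^γ = const ⇒ γ = ln(P₂/P₁) / ln(V₁/V₂).
γ = ln(0.862/3.79) / ln(9.67/37.6) = 1.09.

γ ≈ 1.09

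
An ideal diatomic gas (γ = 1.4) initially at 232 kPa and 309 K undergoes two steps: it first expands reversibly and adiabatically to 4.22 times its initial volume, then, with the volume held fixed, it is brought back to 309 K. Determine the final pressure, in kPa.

Adiabatic step (PV^γ = const): P₂ = 232×(1/4.22)^(1.4) = 30.91 kPa; T₂ = 309×(1/4.22)^(0.4) = 173.7 K.
Isochoric: P₃ = P₂(T₃/T₂) = 30.91 × (309/173.7) = 54.98 kPa.

P₃ ≈ 55.0 kPa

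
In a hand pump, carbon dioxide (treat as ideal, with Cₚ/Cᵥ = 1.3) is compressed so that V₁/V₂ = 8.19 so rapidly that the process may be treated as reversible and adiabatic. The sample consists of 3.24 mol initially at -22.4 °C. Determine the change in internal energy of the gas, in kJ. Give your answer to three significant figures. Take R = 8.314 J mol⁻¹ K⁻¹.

ΔU ≈ 19.8 kJ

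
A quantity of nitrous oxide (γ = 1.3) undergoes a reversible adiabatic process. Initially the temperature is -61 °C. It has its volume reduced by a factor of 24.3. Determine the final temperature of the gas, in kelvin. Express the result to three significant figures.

For a reversible adiabat TV^(γ−1) is constant, so T₂ = T₁ (V₁/V₂)^(γ−1).
T₁ = -61 °C = 212.1 K.
T₂ = 212.1 × 24.3^(0.3) = 552.5 K.

T₂ ≈ 552 K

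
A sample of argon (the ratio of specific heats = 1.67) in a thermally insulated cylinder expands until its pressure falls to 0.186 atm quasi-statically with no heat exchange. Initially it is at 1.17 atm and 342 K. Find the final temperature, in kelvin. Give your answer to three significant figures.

T₂ ≈ 164 K

Adiabatic: T₂/T₁ = (P₂/P₁)^((γ−1)/γ).
T₂ = 342 × (0.186/1.17)^(0.401) = 163.5 K.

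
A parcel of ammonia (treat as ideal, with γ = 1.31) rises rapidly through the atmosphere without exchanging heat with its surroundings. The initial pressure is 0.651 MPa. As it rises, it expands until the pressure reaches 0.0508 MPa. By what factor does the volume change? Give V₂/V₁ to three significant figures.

V₂/V₁ ≈ 7.01

From PV^γ = const, V₂/V₁ = (P₁/P₂)^(1/γ).
V₂/V₁ = (0.651/0.0508)^(0.763) = 7.008.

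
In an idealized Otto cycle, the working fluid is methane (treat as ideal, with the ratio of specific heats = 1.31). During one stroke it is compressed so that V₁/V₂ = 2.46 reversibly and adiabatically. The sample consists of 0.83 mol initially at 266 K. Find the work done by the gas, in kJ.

W ≈ -1.91 kJ

Adiabatic: T₁V₁^(γ−1) = T₂V₂^(γ−1) ⇒ T₂ = T₁ (V₁/V₂)^(γ−1).
T₂ = 266 × 2.46^(0.31) = 351.6 K.
Q = 0, so ΔU = W_on_gas = nCᵥΔT with Cᵥ = R/(γ−1) = 26.82 J/(mol·K).
ΔU = 0.83 × 26.82 × (351.6 − 266) = 1906 J.
Work done by the gas = −ΔU = -1906 J.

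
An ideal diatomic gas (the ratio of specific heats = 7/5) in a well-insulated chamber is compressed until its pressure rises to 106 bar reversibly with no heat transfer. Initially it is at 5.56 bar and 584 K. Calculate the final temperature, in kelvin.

Along an adiabat T P^((1−γ)/γ) is constant, so T₂ = T₁ (P₂/P₁)^((γ−1)/γ).
T₂ = 584 × (106/5.56)^(2/7) = 1356 K.

T₂ ≈ 1360 K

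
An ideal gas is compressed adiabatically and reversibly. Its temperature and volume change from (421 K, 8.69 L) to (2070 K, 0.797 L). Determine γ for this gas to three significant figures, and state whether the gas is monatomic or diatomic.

TV^(γ−1) = const ⇒ γ − 1 = ln(T₂/T₁) / ln(V₁/V₂).
γ = 1 + ln(2070/421) / ln(8.69/0.797) = 1.667.
γ ≈ 1.67 is close to 5/3, so the gas is monatomic.

γ ≈ 1.67; monatomic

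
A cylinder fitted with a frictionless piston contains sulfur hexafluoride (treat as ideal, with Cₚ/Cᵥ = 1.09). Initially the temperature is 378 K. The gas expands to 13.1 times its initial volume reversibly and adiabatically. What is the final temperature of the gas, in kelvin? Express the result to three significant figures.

T₂ ≈ 300 K

For a reversible adiabat TV^(γ−1) is constant, so T₂ = T₁ (V₁/V₂)^(γ−1).
T₂ = 378 × (1/13.1)^(0.09) = 299.9 K.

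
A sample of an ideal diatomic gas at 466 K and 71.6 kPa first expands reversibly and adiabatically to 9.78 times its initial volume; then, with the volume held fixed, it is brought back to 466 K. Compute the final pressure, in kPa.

P₃ ≈ 7.32 kPa

For a diatomic ideal gas γ = 7/5.
Adiabatic step (PV^γ = const): P₂ = 71.6×(1/9.78)^(7/5) = 2.941 kPa; T₂ = 466×(1/9.78)^(2/5) = 187.2 K.
Isochoric: P₃ = P₂(T₃/T₂) = 2.941 × (466/187.2) = 7.321 kPa.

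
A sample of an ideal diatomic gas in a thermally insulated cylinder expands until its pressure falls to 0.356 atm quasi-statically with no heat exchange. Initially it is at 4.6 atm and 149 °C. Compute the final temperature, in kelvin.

Adiabatic: T₂/T₁ = (P₂/P₁)^((γ−1)/γ).
For a diatomic ideal gas γ = 7/5, so (γ−1)/γ = 2/7.
T₁ = 149 °C = 422.1 K.
T₂ = 422.1 × (0.356/4.6)^(2/7) = 203.2 K.

T₂ ≈ 203 K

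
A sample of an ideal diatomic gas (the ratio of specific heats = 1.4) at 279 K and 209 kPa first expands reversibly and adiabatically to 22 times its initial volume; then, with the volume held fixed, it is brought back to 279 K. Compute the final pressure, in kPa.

Adiabatic step (PV^γ = const): P₂ = 209×(1/22)^(1.4) = 2.759 kPa; T₂ = 279×(1/22)^(0.4) = 81.03 K.
Isochoric: P₃ = P₂(T₃/T₂) = 2.759 × (279/81.03) = 9.5 kPa.

P₃ ≈ 9.50 kPa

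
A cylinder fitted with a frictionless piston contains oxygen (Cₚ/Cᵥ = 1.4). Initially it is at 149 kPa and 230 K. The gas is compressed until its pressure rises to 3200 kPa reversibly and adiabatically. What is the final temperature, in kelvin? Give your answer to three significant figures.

T₂ ≈ 552 K

Along an adiabat T P^((1−γ)/γ) is constant, so T₂ = T₁ (P₂/P₁)^((γ−1)/γ).
T₂ = 230 × (3200/149)^(0.286) = 552.4 K.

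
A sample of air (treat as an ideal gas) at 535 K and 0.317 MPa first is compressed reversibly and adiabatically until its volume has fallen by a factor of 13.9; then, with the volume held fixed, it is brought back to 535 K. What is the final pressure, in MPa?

P₃ ≈ 4.41 MPa

For a diatomic ideal gas γ = 7/5.
Adiabatic step (PV^γ = const): P₂ = 0.317×13.9^(7/5) = 12.63 MPa; T₂ = 535×13.9^(2/5) = 1533 K.
Isochoric: P₃ = P₂(T₃/T₂) = 12.63 × (535/1533) = 4.406 MPa.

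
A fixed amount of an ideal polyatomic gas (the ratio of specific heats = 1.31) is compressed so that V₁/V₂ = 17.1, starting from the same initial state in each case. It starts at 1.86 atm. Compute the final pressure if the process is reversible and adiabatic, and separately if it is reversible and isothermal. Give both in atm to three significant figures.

Isothermal: P₂ = P₁(V₁/V₂) = 1.86×17.1 = 31.81 atm.
Adiabatic: P₂ = P₁(V₁/V₂)^γ = 1.86×17.1^(1.31) = 76.69 atm.

adiabatic: 76.7 atm; isothermal: 31.8 atm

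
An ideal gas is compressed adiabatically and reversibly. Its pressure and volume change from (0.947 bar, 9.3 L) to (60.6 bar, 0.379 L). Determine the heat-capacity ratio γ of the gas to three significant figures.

PV^γ = const ⇒ γ = ln(P₂/P₁) / ln(V₁/V₂).
γ = ln(60.6/0.947) / ln(9.3/0.379) = 1.3.

γ ≈ 1.30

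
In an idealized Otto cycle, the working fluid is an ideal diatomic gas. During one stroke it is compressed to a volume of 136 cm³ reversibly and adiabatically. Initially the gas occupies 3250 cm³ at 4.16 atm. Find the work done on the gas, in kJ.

W ≈ 8.76 kJ

γ = 7/5 for a diatomic ideal gas.
P₂ = P₁(V₁/V₂)^γ = 4.16×(3250/136)^(7/5) = 353.8 atm.
For a reversible adiabat, W_by_gas = (P₁V₁ − P₂V₂)/(γ−1).
W_by = (421500×0.00325 − 3.585×10^7×0.000136) / (2/5) = -8764 J.
W_on_gas = −W_by = 8764 J.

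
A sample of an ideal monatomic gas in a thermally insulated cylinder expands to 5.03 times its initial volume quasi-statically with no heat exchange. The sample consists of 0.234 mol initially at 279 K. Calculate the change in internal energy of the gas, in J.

ΔU ≈ -537 J

Adiabatic: T₁V₁^(γ−1) = T₂V₂^(γ−1) ⇒ T₂ = T₁ (V₁/V₂)^(γ−1).
γ = 5/3 for a monatomic ideal gas, so γ−1 = 2/3.
T₂ = 279 × (1/5.03)^(2/3) = 95.04 K.
Q = 0, so ΔU = W_on_gas = nCᵥΔT with Cᵥ = R/(γ−1) = 12.47 J/(mol·K).
ΔU = 0.234 × 12.47 × (95.04 − 279) = -536.8 J.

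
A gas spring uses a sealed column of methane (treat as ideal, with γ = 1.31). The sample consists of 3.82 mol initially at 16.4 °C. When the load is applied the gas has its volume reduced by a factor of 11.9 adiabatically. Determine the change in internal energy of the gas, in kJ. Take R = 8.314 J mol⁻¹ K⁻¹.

ΔU ≈ 34.3 kJ

For a reversible adiabat TV^(γ−1) is constant, so T₂ = T₁ (V₁/V₂)^(γ−1).
T₁ = 16.4 °C = 289.5 K.
T₂ = 289.5 × 11.9^(0.31) = 623.9 K.
Q = 0, so ΔU = W_on_gas = nCᵥΔT with Cᵥ = R/(γ−1) = 26.82 J/(mol·K).
ΔU = 3.82 × 26.82 × (623.9 − 289.5) = 34260 J.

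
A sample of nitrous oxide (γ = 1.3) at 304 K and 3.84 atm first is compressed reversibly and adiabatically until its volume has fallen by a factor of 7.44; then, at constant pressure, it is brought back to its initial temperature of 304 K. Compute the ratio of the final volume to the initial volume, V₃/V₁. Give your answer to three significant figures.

V₃/V₁ ≈ 0.0736

Adiabatic step: V₂/V₁ = 0.1344; T₂ = T₁·7.44^(0.3) = 555.1 K.
Isobaric step: V₃/V₂ = T₃/T₂ = 304/555.1.
V₃/V₁ = (V₂/V₁)(V₃/V₂) = 0.1344 × (304/555.1) = 0.07361.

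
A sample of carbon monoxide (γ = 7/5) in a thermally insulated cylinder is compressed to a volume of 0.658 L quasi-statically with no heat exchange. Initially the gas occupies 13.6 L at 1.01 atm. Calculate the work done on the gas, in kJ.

W ≈ 8.21 kJ

P₂ = P₁(V₁/V₂)^γ = 1.01×(13.6/0.658)^(7/5) = 70.11 atm.
For a reversible adiabat, W_by_gas = (P₁V₁ − P₂V₂)/(γ−1).
W_by = (102300×0.0136 − 7.104×10^6×0.000658) / (2/5) = -8206 J.
W_on_gas = −W_by = 8206 J.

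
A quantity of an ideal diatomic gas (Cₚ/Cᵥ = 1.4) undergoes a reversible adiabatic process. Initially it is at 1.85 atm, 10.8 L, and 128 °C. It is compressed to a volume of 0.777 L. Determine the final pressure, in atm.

P₂ ≈ 73.7 atm

Since PV^γ is constant along a reversible adiabat, P₂ = P₁ (V₁/V₂)^γ.
P₂ = 1.85 × (10.8/0.777)^(1.4) = 73.68 atm.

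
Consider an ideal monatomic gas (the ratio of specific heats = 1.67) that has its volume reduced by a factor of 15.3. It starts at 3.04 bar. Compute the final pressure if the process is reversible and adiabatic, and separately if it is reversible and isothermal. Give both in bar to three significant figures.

adiabatic: 289 bar; isothermal: 46.5 bar

Isothermal: P₂ = P₁(V₁/V₂) = 3.04×15.3 = 46.51 bar.
Adiabatic: P₂ = P₁(V₁/V₂)^γ = 3.04×15.3^(1.67) = 289.3 bar.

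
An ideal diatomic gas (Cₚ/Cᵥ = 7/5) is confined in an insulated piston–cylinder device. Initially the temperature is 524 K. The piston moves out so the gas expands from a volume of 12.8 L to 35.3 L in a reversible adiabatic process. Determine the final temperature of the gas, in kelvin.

T₂ ≈ 349 K

Adiabatic: T₁V₁^(γ−1) = T₂V₂^(γ−1) ⇒ T₂ = T₁ (V₁/V₂)^(γ−1).
T₂ = 524 × (12.8/35.3)^(2/5) = 349.2 K.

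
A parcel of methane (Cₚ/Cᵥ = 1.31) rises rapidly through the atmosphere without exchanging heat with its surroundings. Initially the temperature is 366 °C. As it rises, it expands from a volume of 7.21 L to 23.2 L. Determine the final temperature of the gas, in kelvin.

T₂ ≈ 445 K

Adiabatic: T₁V₁^(γ−1) = T₂V₂^(γ−1) ⇒ T₂ = T₁ (V₁/V₂)^(γ−1).
T₁ = 366 °C = 639.1 K.
T₂ = 639.1 × (7.21/23.2)^(0.31) = 444.9 K.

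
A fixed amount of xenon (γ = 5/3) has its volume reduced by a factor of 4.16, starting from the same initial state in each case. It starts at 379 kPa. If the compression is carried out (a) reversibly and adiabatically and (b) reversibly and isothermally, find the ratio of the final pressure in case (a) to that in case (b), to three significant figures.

P_adiabatic / P_isothermal ≈ 2.59

Isothermal: P_b = P₁(V₁/V₂) = 379×4.16.
Adiabatic: P_a = P₁(V₁/V₂)^γ = 379×4.16^(5/3).
P_a/P_b = (V₁/V₂)^(γ−1) = 4.16^(2/3) = 2.587.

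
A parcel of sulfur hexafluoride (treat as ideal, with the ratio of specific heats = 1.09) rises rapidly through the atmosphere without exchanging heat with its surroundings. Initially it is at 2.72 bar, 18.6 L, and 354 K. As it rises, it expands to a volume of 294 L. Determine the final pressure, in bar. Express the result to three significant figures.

P₂ ≈ 0.134 bar

Since PV^γ is constant along a reversible adiabat, P₂ = P₁ (V₁/V₂)^γ.
P₂ = 2.72 × (18.6/294)^(1.09) = 0.1342 bar.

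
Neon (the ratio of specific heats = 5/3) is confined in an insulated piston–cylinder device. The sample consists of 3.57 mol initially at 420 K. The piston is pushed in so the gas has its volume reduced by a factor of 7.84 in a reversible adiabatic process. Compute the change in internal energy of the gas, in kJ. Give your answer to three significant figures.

For a reversible adiabat TV^(γ−1) is constant, so T₂ = T₁ (V₁/V₂)^(γ−1).
T₂ = 420 × 7.84^(2/3) = 1658 K.
Q = 0, so ΔU = W_on_gas = nCᵥΔT with Cᵥ = R/(γ−1) = 12.47 J/(mol·K).
ΔU = 3.57 × 12.47 × (1658 − 420) = 55100 J.

ΔU ≈ 55.1 kJ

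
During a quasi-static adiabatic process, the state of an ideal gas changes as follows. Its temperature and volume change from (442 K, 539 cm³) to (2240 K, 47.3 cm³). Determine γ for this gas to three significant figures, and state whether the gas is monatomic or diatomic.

γ ≈ 1.67; monatomic

TV^(γ−1) = const ⇒ γ − 1 = ln(T₂/T₁) / ln(V₁/V₂).
γ = 1 + ln(2240/442) / ln(539/47.3) = 1.667.
γ ≈ 1.67 is close to 5/3, so the gas is monatomic.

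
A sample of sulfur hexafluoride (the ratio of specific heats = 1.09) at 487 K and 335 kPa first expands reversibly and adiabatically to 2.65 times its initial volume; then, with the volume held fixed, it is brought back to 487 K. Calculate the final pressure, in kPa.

P₃ ≈ 126 kPa

Adiabatic step (PV^γ = const): P₂ = 335×(1/2.65)^(1.09) = 115.8 kPa; T₂ = 487×(1/2.65)^(0.09) = 446.1 K.
Isochoric: P₃ = P₂(T₃/T₂) = 115.8 × (487/446.1) = 126.4 kPa.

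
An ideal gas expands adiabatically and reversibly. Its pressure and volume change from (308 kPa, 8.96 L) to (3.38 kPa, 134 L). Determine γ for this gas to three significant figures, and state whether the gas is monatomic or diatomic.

PV^γ = const ⇒ γ = ln(P₂/P₁) / ln(V₁/V₂).
γ = ln(3.38/308) / ln(8.96/134) = 1.668.
γ ≈ 1.67 is close to 5/3, so the gas is monatomic.

γ ≈ 1.67; monatomic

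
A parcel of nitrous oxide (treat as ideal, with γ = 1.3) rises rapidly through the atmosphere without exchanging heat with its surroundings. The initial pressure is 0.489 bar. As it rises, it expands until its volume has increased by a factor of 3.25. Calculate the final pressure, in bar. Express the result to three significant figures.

Since PV^γ is constant along a reversible adiabat, P₂ = P₁ (V₁/V₂)^γ.
P₂ = 0.489 × (1/3.25)^(1.3) = 0.1056 bar.

P₂ ≈ 0.106 bar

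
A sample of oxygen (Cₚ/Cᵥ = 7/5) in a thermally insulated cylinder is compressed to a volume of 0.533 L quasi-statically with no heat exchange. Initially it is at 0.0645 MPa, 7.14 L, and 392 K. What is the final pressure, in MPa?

P₂ ≈ 2.44 MPa

Since PV^γ is constant along a reversible adiabat, P₂ = P₁ (V₁/V₂)^γ.
P₂ = 0.0645 × (7.14/0.533)^(7/5) = 2.44 MPa.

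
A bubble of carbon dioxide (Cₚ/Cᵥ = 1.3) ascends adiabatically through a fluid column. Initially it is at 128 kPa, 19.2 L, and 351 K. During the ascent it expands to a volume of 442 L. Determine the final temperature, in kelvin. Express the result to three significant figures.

T₂ ≈ 137 K

For a reversible adiabat TV^(γ−1) is constant, so T₂ = T₁ (V₁/V₂)^(γ−1).
T₂ = 351 × (19.2/442)^(0.3) = 137 K.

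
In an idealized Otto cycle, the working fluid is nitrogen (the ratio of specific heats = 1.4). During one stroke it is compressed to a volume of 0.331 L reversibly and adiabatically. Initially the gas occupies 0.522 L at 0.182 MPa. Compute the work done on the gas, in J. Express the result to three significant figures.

W ≈ 47.5 J

P₂ = P₁(V₁/V₂)^γ = 0.182×(0.522/0.331)^(1.4) = 0.3444 MPa.
For a reversible adiabat, W_by_gas = (P₁V₁ − P₂V₂)/(γ−1).
W_by = (182000×0.000522 − 344400×0.000331) / (0.4) = -47.47 J.
W_on_gas = −W_by = 47.47 J.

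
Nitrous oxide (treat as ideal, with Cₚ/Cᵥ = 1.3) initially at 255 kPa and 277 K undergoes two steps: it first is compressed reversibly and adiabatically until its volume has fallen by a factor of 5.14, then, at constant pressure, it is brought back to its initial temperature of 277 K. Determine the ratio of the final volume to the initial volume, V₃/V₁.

V₃/V₁ ≈ 0.119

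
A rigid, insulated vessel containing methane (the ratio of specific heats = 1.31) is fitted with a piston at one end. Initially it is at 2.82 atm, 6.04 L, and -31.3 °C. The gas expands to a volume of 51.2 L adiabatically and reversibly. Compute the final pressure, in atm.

P₂ ≈ 0.171 atm

Since PV^γ is constant along a reversible adiabat, P₂ = P₁ (V₁/V₂)^γ.
P₂ = 2.82 × (6.04/51.2)^(1.31) = 0.1715 atm.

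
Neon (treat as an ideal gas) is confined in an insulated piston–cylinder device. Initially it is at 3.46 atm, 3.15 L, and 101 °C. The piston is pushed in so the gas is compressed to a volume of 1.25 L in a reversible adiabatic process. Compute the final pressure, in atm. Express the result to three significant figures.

Since PV^γ is constant along a reversible adiabat, P₂ = P₁ (V₁/V₂)^γ.
γ = 5/3 for a monatomic ideal gas.
P₂ = 3.46 × (3.15/1.25)^(5/3) = 16.15 atm.

P₂ ≈ 16.1 atm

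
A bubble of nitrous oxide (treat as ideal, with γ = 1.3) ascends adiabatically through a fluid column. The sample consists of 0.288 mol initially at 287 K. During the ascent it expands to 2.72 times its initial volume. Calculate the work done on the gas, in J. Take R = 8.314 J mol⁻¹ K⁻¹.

Adiabatic: T₁V₁^(γ−1) = T₂V₂^(γ−1) ⇒ T₂ = T₁ (V₁/V₂)^(γ−1).
T₂ = 287 × (1/2.72)^(0.3) = 212.6 K.
Q = 0, so ΔU = W_on_gas = nCᵥΔT with Cᵥ = R/(γ−1) = 27.71 J/(mol·K).
ΔU = 0.288 × 27.71 × (212.6 − 287) = -594 J.

W ≈ -594 J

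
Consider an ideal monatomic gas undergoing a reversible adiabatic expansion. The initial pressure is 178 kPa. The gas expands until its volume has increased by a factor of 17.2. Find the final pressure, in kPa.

P₂ ≈ 1.55 kPa

Since PV^γ is constant along a reversible adiabat, P₂ = P₁ (V₁/V₂)^γ.
For a monatomic ideal gas γ = 5/3.
P₂ = 178 × (1/17.2)^(5/3) = 1.553 kPa.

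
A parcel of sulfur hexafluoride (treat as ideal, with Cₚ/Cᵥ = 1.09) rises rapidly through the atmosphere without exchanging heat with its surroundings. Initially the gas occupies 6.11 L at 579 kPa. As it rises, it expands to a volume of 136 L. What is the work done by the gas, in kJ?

W ≈ 9.58 kJ

P₂ = P₁(V₁/V₂)^γ = 579×(6.11/136)^(1.09) = 19.67 kPa.
For a reversible adiabat, W_by_gas = (P₁V₁ − P₂V₂)/(γ−1).
W_by = (579000×0.00611 − 19670×0.136) / (0.09) = 9577 J.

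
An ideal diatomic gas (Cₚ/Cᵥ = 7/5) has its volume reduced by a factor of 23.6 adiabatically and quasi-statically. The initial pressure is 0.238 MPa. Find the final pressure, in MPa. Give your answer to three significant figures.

Adiabatic: P₁V₁^γ = P₂V₂^γ ⇒ P₂ = P₁ (V₁/V₂)^γ.
P₂ = 0.238 × 23.6^(7/5) = 19.89 MPa.

P₂ ≈ 19.9 MPa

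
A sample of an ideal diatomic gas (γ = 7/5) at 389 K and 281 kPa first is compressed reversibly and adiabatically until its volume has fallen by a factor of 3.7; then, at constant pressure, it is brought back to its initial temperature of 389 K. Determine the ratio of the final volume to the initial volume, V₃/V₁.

Adiabatic step: V₂/V₁ = 0.2703; T₂ = T₁·3.7^(2/5) = 656.5 K.
Isobaric step: V₃/V₂ = T₃/T₂ = 389/656.5.
V₃/V₁ = (V₂/V₁)(V₃/V₂) = 0.2703 × (389/656.5) = 0.1601.

V₃/V₁ ≈ 0.160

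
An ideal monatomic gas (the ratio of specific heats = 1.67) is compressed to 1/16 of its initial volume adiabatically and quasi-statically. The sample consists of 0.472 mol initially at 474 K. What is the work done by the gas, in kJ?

For a reversible adiabat TV^(γ−1) is constant, so T₂ = T₁ (V₁/V₂)^(γ−1).
T₂ = 474 × 16^(0.67) = 3038 K.
Q = 0, so ΔU = W_on_gas = nCᵥΔT with Cᵥ = R/(γ−1) = 12.41 J/(mol·K).
ΔU = 0.472 × 12.41 × (3038 − 474) = 15020 J.
Work done by the gas = −ΔU = -15020 J.

W ≈ -15.0 kJ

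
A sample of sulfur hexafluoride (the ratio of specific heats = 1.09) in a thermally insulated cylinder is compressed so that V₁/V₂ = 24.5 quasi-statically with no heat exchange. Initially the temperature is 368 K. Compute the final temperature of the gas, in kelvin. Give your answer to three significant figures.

T₂ ≈ 491 K

Adiabatic: T₁V₁^(γ−1) = T₂V₂^(γ−1) ⇒ T₂ = T₁ (V₁/V₂)^(γ−1).
T₂ = 368 × 24.5^(0.09) = 490.8 K.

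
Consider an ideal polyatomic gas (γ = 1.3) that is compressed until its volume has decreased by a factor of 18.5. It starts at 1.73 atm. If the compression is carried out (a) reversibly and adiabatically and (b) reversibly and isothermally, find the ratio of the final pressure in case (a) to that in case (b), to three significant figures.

Isothermal: P_b = P₁(V₁/V₂) = 1.73×18.5.
Adiabatic: P_a = P₁(V₁/V₂)^γ = 1.73×18.5^(1.3).
P_a/P_b = (V₁/V₂)^(γ−1) = 18.5^(0.3) = 2.4.

P_adiabatic / P_isothermal ≈ 2.40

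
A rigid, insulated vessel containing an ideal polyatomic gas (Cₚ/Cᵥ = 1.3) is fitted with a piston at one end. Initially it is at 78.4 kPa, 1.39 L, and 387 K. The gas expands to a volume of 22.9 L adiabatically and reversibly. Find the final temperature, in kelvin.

Adiabatic: T₁V₁^(γ−1) = T₂V₂^(γ−1) ⇒ T₂ = T₁ (V₁/V₂)^(γ−1).
T₂ = 387 × (1.39/22.9)^(0.3) = 167 K.

T₂ ≈ 167 K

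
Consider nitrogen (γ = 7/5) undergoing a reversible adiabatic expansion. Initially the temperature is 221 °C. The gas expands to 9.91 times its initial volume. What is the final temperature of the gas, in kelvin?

For a reversible adiabat TV^(γ−1) is constant, so T₂ = T₁ (V₁/V₂)^(γ−1).
T₁ = 221 °C = 494.1 K.
T₂ = 494.1 × (1/9.91)^(2/5) = 197.4 K.

T₂ ≈ 197 K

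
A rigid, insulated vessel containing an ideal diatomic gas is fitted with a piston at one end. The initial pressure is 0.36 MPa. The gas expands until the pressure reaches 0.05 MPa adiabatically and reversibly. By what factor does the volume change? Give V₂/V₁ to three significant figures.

V₂/V₁ ≈ 4.10

From PV^γ = const, V₂/V₁ = (P₁/P₂)^(1/γ).
For a diatomic ideal gas γ = 7/5.
V₂/V₁ = (0.36/0.05)^(5/7) = 4.096.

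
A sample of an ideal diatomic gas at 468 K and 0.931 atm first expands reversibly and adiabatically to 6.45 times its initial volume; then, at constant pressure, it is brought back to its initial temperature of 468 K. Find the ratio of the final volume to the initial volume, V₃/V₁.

For a diatomic ideal gas γ = 7/5.
Adiabatic step: V₂/V₁ = 6.45; T₂ = T₁·(1/6.45)^(2/5) = 222 K.
Isobaric step: V₃/V₂ = T₃/T₂ = 468/222.
V₃/V₁ = (V₂/V₁)(V₃/V₂) = 6.45 × (468/222) = 13.6.

V₃/V₁ ≈ 13.6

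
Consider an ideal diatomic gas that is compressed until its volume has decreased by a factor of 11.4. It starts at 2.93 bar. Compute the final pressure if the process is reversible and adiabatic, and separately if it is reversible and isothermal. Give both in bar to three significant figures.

For a diatomic ideal gas γ = 7/5.
Isothermal: P₂ = P₁(V₁/V₂) = 2.93×11.4 = 33.4 bar.
Adiabatic: P₂ = P₁(V₁/V₂)^γ = 2.93×11.4^(7/5) = 88.42 bar.

adiabatic: 88.4 bar; isothermal: 33.4 bar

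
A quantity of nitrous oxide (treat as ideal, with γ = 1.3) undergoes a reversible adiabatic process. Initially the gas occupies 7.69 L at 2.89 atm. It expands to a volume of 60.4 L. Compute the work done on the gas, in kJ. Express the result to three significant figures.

W ≈ -3.46 kJ

P₂ = P₁(V₁/V₂)^γ = 2.89×(7.69/60.4)^(1.3) = 0.1983 atm.
For a reversible adiabat, W_by_gas = (P₁V₁ − P₂V₂)/(γ−1).
W_by = (292800×0.00769 − 20090×0.0604) / (0.3) = 3461 J.
W_on_gas = −W_by = -3461 J.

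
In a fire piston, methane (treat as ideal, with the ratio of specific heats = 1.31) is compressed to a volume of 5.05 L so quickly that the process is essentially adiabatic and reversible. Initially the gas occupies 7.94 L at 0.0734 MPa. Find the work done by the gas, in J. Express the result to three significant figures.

P₂ = P₁(V₁/V₂)^γ = 0.0734×(7.94/5.05)^(1.31) = 0.1328 MPa.
For a reversible adiabat, W_by_gas = (P₁V₁ − P₂V₂)/(γ−1).
W_by = (73400×0.00794 − 132800×0.00505) / (0.31) = -283.1 J.

W ≈ -283 J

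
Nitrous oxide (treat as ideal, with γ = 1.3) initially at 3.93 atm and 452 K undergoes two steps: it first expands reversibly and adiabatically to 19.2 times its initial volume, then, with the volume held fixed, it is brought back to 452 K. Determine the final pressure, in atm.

Adiabatic step (PV^γ = const): P₂ = 3.93×(1/19.2)^(1.3) = 0.08435 atm; T₂ = 452×(1/19.2)^(0.3) = 186.3 K.
Isochoric: P₃ = P₂(T₃/T₂) = 0.08435 × (452/186.3) = 0.2047 atm.

P₃ ≈ 0.205 atm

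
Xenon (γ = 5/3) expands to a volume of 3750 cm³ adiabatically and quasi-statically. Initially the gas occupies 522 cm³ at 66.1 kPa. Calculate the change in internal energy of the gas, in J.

ΔU ≈ -37.9 J

P₂ = P₁(V₁/V₂)^γ = 66.1×(522/3750)^(5/3) = 2.471 kPa.
For a reversible adiabat, W_by_gas = (P₁V₁ − P₂V₂)/(γ−1).
W_by = (66100×0.000522 − 2471×0.00375) / (2/3) = 37.85 J.
Q = 0 ⇒ ΔU = −W_by = -37.85 J.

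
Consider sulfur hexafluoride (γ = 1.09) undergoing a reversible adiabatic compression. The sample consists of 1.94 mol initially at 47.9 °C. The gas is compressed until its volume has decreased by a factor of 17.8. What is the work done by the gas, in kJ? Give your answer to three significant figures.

W ≈ -17.0 kJ

For a reversible adiabat TV^(γ−1) is constant, so T₂ = T₁ (V₁/V₂)^(γ−1).
T₁ = 47.9 °C = 321 K.
T₂ = 321 × 17.8^(0.09) = 416 K.
Q = 0, so ΔU = W_on_gas = nCᵥΔT with Cᵥ = R/(γ−1) = 92.38 J/(mol·K).
ΔU = 1.94 × 92.38 × (416 − 321) = 17020 J.
Work done by the gas = −ΔU = -17020 J.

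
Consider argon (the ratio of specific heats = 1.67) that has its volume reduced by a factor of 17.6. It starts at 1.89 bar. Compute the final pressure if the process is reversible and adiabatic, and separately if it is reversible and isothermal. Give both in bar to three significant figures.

Isothermal: P₂ = P₁(V₁/V₂) = 1.89×17.6 = 33.26 bar.
Adiabatic: P₂ = P₁(V₁/V₂)^γ = 1.89×17.6^(1.67) = 227.2 bar.

adiabatic: 227 bar; isothermal: 33.3 bar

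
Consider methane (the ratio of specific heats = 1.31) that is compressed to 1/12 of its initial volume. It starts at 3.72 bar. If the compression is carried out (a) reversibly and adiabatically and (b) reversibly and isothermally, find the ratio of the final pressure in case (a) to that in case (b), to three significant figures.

P_adiabatic / P_isothermal ≈ 2.16

Isothermal: P_b = P₁(V₁/V₂) = 3.72×12.
Adiabatic: P_a = P₁(V₁/V₂)^γ = 3.72×12^(1.31).
P_a/P_b = (V₁/V₂)^(γ−1) = 12^(0.31) = 2.16.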